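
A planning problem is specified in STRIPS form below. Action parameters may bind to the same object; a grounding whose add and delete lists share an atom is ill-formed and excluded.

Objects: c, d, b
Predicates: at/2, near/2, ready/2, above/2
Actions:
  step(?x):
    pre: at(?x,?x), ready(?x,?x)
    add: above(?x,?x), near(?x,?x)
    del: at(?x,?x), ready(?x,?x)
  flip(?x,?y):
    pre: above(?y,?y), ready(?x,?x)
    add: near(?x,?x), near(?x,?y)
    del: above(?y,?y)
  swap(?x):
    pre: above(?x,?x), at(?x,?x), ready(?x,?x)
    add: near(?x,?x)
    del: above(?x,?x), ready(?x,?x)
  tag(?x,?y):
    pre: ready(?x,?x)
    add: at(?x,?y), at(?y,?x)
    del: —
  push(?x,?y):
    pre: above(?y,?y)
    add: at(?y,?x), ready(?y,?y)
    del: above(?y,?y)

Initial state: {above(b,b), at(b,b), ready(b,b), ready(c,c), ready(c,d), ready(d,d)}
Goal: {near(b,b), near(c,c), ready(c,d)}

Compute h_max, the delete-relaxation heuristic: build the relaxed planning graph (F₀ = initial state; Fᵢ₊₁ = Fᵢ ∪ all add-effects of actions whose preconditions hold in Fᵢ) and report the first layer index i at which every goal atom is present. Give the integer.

1

F0 = init (6 atoms)
F1 = F0 ∪ {at(b,c), at(b,d), at(c,b), at(c,c), at(c,d), at(d,b), at(d,c), at(d,d), near(b,b), near(c,b), near(c,c), near(d,b), near(d,d)}  (19 atoms)
goal ⊆ F1  ⇒  h_max = 1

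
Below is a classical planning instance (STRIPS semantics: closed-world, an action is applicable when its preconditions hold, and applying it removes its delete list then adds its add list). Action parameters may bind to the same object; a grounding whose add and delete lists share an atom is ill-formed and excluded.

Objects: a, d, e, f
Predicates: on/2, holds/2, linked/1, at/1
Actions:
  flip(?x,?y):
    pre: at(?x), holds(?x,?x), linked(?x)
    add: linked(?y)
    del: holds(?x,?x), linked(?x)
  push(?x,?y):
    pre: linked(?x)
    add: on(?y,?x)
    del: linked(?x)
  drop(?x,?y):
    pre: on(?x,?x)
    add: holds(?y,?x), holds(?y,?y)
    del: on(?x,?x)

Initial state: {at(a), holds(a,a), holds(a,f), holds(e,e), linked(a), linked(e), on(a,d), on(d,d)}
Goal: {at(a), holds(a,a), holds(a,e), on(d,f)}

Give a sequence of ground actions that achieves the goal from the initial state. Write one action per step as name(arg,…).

flip(a,f); push(e,e); push(f,d); drop(e,a)

1. flip(a,f)  →  {at(a), holds(a,f), holds(e,e), linked(e), linked(f), on(a,d), on(d,d)}
2. push(e,e)  →  {at(a), holds(a,f), holds(e,e), linked(f), on(a,d), on(d,d), on(e,e)}
3. push(f,d)  →  {at(a), holds(a,f), holds(e,e), on(a,d), on(d,d), on(d,f), on(e,e)}
4. drop(e,a)  →  {at(a), holds(a,a), holds(a,e), holds(a,f), holds(e,e), on(a,d), on(d,d), on(d,f)}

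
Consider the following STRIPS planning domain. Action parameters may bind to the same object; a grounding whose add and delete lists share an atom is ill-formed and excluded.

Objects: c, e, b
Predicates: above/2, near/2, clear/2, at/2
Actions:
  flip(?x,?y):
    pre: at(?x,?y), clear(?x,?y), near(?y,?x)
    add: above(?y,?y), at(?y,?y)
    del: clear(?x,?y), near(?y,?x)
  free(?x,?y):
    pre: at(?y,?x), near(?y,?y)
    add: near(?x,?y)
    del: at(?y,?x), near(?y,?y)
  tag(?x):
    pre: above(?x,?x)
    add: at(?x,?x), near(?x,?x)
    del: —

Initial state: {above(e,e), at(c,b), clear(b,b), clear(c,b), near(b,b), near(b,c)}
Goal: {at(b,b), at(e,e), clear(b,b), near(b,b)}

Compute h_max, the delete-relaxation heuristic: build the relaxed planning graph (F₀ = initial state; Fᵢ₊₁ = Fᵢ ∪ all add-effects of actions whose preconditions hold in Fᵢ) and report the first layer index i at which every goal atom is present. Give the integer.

F0 = init (6 atoms)
F1 = F0 ∪ {above(b,b), at(b,b), at(e,e), near(e,e)}  (10 atoms)
goal ⊆ F1  ⇒  h_max = 1

1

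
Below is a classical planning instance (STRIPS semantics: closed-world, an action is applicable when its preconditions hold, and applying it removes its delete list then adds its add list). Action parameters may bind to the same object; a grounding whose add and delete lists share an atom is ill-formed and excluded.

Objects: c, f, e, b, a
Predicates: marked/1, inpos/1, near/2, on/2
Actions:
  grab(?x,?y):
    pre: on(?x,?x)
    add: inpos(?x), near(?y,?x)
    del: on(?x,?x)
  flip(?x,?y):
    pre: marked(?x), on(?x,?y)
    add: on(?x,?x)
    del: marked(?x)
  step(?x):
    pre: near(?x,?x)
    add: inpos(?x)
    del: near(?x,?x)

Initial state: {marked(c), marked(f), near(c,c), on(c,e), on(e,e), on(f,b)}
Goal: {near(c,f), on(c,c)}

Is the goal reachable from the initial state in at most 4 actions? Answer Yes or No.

1. flip(c,e)  →  {marked(f), near(c,c), on(c,c), on(c,e), on(e,e), on(f,b)}
2. flip(f,b)  →  {near(c,c), on(c,c), on(c,e), on(e,e), on(f,b), on(f,f)}
3. grab(f,c)  →  {inpos(f), near(c,c), near(c,f), on(c,c), on(c,e), on(e,e), on(f,b)}
optimal plan length = 3; 3 ≤ 4

Yes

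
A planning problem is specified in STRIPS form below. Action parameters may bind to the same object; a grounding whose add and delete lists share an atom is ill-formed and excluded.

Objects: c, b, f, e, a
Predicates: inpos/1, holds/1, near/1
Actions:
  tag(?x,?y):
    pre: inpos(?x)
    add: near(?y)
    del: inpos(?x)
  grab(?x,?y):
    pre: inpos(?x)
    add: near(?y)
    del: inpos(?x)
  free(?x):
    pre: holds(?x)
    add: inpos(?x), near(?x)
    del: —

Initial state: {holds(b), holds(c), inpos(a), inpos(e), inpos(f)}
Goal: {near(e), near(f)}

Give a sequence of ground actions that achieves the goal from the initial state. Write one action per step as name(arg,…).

tag(f,f); tag(e,e)

1. tag(f,f)  →  {holds(b), holds(c), inpos(a), inpos(e), near(f)}
2. tag(e,e)  →  {holds(b), holds(c), inpos(a), near(e), near(f)}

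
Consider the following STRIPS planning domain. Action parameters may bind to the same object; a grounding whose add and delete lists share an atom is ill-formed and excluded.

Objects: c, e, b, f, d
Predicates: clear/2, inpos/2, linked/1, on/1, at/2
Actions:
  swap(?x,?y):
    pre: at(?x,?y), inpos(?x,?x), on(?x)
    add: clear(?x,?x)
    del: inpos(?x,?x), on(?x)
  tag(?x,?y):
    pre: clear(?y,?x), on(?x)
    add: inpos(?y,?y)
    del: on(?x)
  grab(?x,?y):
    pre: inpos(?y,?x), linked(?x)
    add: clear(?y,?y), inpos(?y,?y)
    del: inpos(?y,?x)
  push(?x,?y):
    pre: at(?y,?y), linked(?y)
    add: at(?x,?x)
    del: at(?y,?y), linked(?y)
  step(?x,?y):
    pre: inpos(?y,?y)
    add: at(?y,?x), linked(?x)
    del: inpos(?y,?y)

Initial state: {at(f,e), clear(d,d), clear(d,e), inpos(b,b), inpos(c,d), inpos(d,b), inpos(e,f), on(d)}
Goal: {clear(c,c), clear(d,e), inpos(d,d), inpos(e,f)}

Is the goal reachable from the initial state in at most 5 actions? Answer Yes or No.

Yes

1. tag(d,d)  →  {at(f,e), clear(d,d), clear(d,e), inpos(b,b), inpos(c,d), inpos(d,b), inpos(d,d), inpos(e,f)}
2. step(d,b)  →  {at(b,d), at(f,e), clear(d,d), clear(d,e), inpos(c,d), inpos(d,b), inpos(d,d), inpos(e,f), linked(d)}
3. grab(d,c)  →  {at(b,d), at(f,e), clear(c,c), clear(d,d), clear(d,e), inpos(c,c), inpos(d,b), inpos(d,d), inpos(e,f), linked(d)}
optimal plan length = 3; 3 ≤ 5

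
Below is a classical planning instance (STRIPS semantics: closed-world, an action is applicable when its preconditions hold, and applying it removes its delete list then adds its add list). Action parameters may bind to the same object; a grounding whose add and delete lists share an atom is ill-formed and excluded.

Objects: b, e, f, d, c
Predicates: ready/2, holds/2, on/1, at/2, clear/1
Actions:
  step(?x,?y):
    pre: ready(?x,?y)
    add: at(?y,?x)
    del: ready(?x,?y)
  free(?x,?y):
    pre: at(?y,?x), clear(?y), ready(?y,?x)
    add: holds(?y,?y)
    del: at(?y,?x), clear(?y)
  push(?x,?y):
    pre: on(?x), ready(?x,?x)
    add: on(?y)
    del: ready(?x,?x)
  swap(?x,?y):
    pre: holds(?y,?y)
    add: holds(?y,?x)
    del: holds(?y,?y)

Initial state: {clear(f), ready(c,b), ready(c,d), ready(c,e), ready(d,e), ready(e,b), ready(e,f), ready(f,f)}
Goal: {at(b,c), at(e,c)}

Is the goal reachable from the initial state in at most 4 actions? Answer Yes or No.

1. step(c,b)  →  {at(b,c), clear(f), ready(c,d), ready(c,e), ready(d,e), ready(e,b), ready(e,f), ready(f,f)}
2. step(c,e)  →  {at(b,c), at(e,c), clear(f), ready(c,d), ready(d,e), ready(e,b), ready(e,f), ready(f,f)}
optimal plan length = 2; 2 ≤ 4

Yes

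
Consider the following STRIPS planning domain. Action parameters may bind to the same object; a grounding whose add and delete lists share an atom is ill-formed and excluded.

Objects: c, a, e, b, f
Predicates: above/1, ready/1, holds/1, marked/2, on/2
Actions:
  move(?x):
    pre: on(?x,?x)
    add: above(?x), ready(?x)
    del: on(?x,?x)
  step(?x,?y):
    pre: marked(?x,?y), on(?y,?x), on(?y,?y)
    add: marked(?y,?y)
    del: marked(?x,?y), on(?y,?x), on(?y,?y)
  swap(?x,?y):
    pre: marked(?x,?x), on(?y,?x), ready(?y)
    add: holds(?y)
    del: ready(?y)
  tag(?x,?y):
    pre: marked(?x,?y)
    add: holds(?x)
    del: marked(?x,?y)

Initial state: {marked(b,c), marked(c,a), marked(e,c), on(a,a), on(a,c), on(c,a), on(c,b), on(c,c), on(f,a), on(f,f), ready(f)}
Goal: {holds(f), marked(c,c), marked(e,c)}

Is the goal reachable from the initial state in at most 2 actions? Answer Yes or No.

No

1. step(c,a)  →  {marked(a,a), marked(b,c), marked(e,c), on(c,a), on(c,b), on(c,c), on(f,a), on(f,f), ready(f)}
2. step(b,c)  →  {marked(a,a), marked(c,c), marked(e,c), on(c,a), on(f,a), on(f,f), ready(f)}
3. swap(a,f)  →  {holds(f), marked(a,a), marked(c,c), marked(e,c), on(c,a), on(f,a), on(f,f)}
optimal plan length = 3; 3 > 2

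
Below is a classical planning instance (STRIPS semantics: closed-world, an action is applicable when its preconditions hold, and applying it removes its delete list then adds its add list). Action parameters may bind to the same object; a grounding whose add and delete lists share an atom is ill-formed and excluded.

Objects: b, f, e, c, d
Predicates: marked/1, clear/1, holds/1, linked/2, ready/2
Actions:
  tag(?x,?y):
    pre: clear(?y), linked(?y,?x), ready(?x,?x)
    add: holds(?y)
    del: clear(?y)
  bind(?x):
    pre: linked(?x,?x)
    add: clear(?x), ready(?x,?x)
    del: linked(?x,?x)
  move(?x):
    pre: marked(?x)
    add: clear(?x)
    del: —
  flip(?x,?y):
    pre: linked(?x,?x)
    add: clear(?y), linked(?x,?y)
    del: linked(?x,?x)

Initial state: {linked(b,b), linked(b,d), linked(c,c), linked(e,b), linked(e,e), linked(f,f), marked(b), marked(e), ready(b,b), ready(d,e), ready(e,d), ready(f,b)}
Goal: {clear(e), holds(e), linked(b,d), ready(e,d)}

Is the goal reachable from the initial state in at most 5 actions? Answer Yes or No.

1. bind(e)  →  {clear(e), linked(b,b), linked(b,d), linked(c,c), linked(e,b), linked(f,f), marked(b), marked(e), ready(b,b), ready(d,e), ready(e,d), ready(e,e), ready(f,b)}
2. tag(b,e)  →  {holds(e), linked(b,b), linked(b,d), linked(c,c), linked(e,b), linked(f,f), marked(b), marked(e), ready(b,b), ready(d,e), ready(e,d), ready(e,e), ready(f,b)}
3. move(e)  →  {clear(e), holds(e), linked(b,b), linked(b,d), linked(c,c), linked(e,b), linked(f,f), marked(b), marked(e), ready(b,b), ready(d,e), ready(e,d), ready(e,e), ready(f,b)}
optimal plan length = 3; 3 ≤ 5

Yes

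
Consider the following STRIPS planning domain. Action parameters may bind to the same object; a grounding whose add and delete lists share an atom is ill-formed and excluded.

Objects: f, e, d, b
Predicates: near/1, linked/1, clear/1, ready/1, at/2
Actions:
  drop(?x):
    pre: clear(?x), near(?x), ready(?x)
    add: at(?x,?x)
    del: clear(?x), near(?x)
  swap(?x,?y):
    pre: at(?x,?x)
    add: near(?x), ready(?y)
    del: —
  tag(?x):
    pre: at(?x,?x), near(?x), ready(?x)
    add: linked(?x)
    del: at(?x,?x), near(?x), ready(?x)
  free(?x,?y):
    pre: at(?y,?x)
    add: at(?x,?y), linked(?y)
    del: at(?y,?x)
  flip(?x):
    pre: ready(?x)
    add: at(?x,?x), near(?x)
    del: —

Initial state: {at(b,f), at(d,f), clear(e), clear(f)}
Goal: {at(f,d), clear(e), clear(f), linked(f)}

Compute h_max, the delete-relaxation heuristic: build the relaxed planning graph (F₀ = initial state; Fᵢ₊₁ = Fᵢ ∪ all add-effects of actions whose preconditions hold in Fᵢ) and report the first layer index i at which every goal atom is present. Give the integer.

F0 = init (4 atoms)
F1 = F0 ∪ {at(f,b), at(f,d), linked(b), linked(d)}  (8 atoms)
F2 = F1 ∪ {linked(f)}  (9 atoms)
goal ⊆ F2  ⇒  h_max = 2

2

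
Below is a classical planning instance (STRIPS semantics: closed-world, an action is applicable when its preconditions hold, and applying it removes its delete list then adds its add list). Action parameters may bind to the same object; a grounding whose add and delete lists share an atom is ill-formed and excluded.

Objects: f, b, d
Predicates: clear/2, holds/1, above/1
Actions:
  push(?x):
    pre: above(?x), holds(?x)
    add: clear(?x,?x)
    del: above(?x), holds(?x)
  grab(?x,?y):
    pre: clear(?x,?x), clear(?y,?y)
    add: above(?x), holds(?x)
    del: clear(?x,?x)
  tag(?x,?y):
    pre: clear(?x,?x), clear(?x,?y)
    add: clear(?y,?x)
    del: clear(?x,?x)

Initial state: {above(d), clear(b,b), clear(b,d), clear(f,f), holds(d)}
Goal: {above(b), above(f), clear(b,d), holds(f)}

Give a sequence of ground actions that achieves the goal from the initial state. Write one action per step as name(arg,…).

1. grab(f,f)  →  {above(d), above(f), clear(b,b), clear(b,d), holds(d), holds(f)}
2. grab(b,b)  →  {above(b), above(d), above(f), clear(b,d), holds(b), holds(d), holds(f)}

grab(f,f); grab(b,b)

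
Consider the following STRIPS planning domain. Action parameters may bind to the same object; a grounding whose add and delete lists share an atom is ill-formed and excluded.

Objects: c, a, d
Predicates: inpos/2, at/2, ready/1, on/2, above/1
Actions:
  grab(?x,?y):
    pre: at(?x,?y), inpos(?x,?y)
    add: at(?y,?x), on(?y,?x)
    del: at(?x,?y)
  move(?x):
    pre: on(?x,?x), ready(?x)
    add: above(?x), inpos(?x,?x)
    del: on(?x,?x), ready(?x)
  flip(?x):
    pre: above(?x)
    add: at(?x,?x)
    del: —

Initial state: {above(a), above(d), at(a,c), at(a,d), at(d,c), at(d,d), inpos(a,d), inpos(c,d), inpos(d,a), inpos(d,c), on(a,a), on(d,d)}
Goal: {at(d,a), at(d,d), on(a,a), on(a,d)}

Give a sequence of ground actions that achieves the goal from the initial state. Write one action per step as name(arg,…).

1. grab(a,d)  →  {above(a), above(d), at(a,c), at(d,a), at(d,c), at(d,d), inpos(a,d), inpos(c,d), inpos(d,a), inpos(d,c), on(a,a), on(d,a), on(d,d)}
2. grab(d,a)  →  {above(a), above(d), at(a,c), at(a,d), at(d,c), at(d,d), inpos(a,d), inpos(c,d), inpos(d,a), inpos(d,c), on(a,a), on(a,d), on(d,a), on(d,d)}
3. grab(a,d)  →  {above(a), above(d), at(a,c), at(d,a), at(d,c), at(d,d), inpos(a,d), inpos(c,d), inpos(d,a), inpos(d,c), on(a,a), on(a,d), on(d,a), on(d,d)}

grab(a,d); grab(d,a); grab(a,d)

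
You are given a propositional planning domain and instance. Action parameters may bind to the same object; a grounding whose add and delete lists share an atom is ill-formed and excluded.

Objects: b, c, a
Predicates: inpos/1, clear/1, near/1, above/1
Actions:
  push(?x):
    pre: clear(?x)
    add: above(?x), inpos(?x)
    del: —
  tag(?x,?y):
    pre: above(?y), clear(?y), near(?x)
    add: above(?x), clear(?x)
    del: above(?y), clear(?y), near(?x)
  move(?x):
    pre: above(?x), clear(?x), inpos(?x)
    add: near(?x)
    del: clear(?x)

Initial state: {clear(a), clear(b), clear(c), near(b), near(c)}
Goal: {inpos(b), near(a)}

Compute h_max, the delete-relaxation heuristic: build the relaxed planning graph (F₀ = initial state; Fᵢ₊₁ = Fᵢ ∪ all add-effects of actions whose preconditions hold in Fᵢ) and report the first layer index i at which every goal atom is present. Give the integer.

F0 = init (5 atoms)
F1 = F0 ∪ {above(a), above(b), above(c), inpos(a), inpos(b), inpos(c)}  (11 atoms)
F2 = F1 ∪ {near(a)}  (12 atoms)
goal ⊆ F2  ⇒  h_max = 2

2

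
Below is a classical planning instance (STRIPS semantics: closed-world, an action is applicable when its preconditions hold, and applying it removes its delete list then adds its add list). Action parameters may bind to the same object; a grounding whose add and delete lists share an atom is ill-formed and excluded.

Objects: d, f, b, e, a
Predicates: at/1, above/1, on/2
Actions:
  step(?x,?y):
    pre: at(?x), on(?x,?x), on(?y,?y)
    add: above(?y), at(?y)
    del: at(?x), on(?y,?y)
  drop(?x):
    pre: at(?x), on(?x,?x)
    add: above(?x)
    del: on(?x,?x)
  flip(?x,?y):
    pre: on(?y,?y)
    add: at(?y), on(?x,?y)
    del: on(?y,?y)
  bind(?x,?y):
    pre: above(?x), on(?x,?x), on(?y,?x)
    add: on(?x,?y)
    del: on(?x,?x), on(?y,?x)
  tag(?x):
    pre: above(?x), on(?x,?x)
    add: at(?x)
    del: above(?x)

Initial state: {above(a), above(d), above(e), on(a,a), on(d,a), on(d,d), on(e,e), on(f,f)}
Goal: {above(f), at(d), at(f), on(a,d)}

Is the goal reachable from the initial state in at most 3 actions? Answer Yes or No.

Yes

1. flip(a,d)  →  {above(a), above(d), above(e), at(d), on(a,a), on(a,d), on(d,a), on(e,e), on(f,f)}
2. tag(e)  →  {above(a), above(d), at(d), at(e), on(a,a), on(a,d), on(d,a), on(e,e), on(f,f)}
3. step(e,f)  →  {above(a), above(d), above(f), at(d), at(f), on(a,a), on(a,d), on(d,a), on(e,e)}
optimal plan length = 3; 3 ≤ 3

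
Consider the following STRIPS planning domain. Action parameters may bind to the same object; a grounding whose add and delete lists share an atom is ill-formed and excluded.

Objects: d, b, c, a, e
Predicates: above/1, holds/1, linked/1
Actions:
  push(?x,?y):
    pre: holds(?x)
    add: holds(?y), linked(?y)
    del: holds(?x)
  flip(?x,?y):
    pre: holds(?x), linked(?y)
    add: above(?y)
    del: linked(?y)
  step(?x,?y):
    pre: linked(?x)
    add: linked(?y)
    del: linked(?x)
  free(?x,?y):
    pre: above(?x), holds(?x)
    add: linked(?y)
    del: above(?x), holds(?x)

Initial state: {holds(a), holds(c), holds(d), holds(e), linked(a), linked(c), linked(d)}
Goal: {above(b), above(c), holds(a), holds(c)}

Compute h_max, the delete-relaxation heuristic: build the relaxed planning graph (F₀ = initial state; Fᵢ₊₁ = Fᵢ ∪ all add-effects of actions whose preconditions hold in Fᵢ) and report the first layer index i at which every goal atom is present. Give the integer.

F0 = init (7 atoms)
F1 = F0 ∪ {above(a), above(c), above(d), holds(b), linked(b), linked(e)}  (13 atoms)
F2 = F1 ∪ {above(b), above(e)}  (15 atoms)
goal ⊆ F2  ⇒  h_max = 2

2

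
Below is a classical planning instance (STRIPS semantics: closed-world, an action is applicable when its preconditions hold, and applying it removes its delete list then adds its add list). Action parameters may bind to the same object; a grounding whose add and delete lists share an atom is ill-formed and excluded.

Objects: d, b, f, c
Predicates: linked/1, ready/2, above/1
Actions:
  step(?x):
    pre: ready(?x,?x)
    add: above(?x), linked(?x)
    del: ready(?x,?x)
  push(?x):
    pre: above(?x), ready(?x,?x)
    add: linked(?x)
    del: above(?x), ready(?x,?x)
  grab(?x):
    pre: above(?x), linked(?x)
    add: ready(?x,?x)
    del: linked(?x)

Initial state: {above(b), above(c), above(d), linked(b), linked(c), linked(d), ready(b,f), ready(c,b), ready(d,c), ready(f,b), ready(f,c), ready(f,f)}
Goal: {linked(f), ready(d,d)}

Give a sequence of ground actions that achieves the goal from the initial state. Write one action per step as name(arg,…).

step(f); grab(d)

1. step(f)  →  {above(b), above(c), above(d), above(f), linked(b), linked(c), linked(d), linked(f), ready(b,f), ready(c,b), ready(d,c), ready(f,b), ready(f,c)}
2. grab(d)  →  {above(b), above(c), above(d), above(f), linked(b), linked(c), linked(f), ready(b,f), ready(c,b), ready(d,c), ready(d,d), ready(f,b), ready(f,c)}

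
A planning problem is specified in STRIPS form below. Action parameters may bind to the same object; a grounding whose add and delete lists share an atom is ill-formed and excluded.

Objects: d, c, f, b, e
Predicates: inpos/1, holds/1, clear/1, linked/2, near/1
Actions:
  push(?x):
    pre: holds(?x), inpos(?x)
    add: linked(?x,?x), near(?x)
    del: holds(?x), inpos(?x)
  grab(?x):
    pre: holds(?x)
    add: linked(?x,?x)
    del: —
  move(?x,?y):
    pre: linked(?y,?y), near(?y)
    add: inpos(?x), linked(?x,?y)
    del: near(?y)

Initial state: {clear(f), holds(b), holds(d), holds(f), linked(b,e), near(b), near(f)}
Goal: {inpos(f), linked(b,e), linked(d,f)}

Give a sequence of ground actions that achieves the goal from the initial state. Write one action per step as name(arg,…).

1. grab(f)  →  {clear(f), holds(b), holds(d), holds(f), linked(b,e), linked(f,f), near(b), near(f)}
2. grab(b)  →  {clear(f), holds(b), holds(d), holds(f), linked(b,b), linked(b,e), linked(f,f), near(b), near(f)}
3. move(d,f)  →  {clear(f), holds(b), holds(d), holds(f), inpos(d), linked(b,b), linked(b,e), linked(d,f), linked(f,f), near(b)}
4. move(f,b)  →  {clear(f), holds(b), holds(d), holds(f), inpos(d), inpos(f), linked(b,b), linked(b,e), linked(d,f), linked(f,b), linked(f,f)}

grab(f); grab(b); move(d,f); move(f,b)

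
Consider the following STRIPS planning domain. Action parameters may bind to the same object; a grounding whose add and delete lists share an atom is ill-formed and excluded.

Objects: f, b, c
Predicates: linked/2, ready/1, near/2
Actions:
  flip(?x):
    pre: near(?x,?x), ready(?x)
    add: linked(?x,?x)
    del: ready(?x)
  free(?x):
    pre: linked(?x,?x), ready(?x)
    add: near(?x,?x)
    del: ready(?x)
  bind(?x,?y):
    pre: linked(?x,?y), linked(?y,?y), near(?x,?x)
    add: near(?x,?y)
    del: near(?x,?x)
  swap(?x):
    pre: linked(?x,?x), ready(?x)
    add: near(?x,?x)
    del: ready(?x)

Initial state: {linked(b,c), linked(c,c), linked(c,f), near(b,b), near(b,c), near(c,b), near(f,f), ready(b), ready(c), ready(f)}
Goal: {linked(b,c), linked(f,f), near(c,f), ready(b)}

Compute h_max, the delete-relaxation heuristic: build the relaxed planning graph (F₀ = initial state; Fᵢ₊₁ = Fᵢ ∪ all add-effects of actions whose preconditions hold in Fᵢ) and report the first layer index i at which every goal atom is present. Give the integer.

2

F0 = init (10 atoms)
F1 = F0 ∪ {linked(b,b), linked(f,f), near(c,c)}  (13 atoms)
F2 = F1 ∪ {near(c,f)}  (14 atoms)
goal ⊆ F2  ⇒  h_max = 2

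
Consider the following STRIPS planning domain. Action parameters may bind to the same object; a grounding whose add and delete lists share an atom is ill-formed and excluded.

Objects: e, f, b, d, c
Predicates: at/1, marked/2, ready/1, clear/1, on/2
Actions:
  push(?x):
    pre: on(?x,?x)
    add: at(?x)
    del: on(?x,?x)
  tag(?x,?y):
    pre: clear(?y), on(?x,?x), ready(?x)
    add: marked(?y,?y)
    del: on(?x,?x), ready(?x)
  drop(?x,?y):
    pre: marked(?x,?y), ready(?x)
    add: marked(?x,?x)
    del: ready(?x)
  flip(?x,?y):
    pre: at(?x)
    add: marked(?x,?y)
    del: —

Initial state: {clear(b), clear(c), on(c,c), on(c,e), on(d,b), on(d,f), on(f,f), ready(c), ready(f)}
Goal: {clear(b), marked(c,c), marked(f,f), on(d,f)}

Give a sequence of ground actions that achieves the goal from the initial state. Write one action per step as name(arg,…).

1. push(f)  →  {at(f), clear(b), clear(c), on(c,c), on(c,e), on(d,b), on(d,f), ready(c), ready(f)}
2. tag(c,c)  →  {at(f), clear(b), clear(c), marked(c,c), on(c,e), on(d,b), on(d,f), ready(f)}
3. flip(f,f)  →  {at(f), clear(b), clear(c), marked(c,c), marked(f,f), on(c,e), on(d,b), on(d,f), ready(f)}

push(f); tag(c,c); flip(f,f)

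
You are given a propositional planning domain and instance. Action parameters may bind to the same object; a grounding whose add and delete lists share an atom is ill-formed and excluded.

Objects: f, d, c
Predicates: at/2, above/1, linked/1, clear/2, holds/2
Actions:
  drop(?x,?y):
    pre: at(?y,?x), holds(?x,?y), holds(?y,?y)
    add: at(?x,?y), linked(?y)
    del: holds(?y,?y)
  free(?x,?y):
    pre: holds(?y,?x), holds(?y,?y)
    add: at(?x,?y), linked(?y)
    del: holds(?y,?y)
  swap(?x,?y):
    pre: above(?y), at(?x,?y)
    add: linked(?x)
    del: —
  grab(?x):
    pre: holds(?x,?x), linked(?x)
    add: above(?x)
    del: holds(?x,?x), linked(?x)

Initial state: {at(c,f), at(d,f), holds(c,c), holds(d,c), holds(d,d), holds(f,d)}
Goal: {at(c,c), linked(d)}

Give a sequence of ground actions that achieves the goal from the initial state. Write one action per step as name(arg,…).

1. drop(f,d)  →  {at(c,f), at(d,f), at(f,d), holds(c,c), holds(d,c), holds(f,d), linked(d)}
2. free(c,c)  →  {at(c,c), at(c,f), at(d,f), at(f,d), holds(d,c), holds(f,d), linked(c), linked(d)}

drop(f,d); free(c,c)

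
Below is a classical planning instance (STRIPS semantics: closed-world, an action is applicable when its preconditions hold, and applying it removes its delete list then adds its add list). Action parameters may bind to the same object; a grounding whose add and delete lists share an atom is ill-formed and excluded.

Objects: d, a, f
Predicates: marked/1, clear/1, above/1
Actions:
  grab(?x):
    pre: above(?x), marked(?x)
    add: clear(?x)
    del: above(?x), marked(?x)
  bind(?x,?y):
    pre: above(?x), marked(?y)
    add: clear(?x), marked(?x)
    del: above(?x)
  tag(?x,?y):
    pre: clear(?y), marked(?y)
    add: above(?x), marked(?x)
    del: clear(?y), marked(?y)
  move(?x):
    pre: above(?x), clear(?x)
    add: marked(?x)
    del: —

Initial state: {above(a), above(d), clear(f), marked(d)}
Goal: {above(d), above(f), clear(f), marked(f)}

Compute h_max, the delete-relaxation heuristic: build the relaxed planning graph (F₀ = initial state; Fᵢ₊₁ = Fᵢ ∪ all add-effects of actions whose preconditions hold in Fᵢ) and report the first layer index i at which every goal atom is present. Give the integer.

2

F0 = init (4 atoms)
F1 = F0 ∪ {clear(a), clear(d), marked(a)}  (7 atoms)
F2 = F1 ∪ {above(f), marked(f)}  (9 atoms)
goal ⊆ F2  ⇒  h_max = 2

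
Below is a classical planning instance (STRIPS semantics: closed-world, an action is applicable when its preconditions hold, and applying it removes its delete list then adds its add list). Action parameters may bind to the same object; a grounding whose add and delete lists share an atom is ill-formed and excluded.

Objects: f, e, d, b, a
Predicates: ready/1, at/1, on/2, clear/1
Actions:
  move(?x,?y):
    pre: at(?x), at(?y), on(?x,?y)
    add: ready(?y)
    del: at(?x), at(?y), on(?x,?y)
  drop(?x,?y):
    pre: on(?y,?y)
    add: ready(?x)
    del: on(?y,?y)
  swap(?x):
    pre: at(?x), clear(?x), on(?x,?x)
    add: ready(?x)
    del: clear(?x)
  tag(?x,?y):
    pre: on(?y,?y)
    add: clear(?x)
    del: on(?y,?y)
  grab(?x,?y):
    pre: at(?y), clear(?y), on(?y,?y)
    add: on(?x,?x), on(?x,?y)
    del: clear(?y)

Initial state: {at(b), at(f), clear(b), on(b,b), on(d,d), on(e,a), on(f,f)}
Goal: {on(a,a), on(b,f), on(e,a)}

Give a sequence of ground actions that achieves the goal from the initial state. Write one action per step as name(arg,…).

1. tag(f,d)  →  {at(b), at(f), clear(b), clear(f), on(b,b), on(e,a), on(f,f)}
2. grab(b,f)  →  {at(b), at(f), clear(b), on(b,b), on(b,f), on(e,a), on(f,f)}
3. grab(a,b)  →  {at(b), at(f), on(a,a), on(a,b), on(b,b), on(b,f), on(e,a), on(f,f)}

tag(f,d); grab(b,f); grab(a,b)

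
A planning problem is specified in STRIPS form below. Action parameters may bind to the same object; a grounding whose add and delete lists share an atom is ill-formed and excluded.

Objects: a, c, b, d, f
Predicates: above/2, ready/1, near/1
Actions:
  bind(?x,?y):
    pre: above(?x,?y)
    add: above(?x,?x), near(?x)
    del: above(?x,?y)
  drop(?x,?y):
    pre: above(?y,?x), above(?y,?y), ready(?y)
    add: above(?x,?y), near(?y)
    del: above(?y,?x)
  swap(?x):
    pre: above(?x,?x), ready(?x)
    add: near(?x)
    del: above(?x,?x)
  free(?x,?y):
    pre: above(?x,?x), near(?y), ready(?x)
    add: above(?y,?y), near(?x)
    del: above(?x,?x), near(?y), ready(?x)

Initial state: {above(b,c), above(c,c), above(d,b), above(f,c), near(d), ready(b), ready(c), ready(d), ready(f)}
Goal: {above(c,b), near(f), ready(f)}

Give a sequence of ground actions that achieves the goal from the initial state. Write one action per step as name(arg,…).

bind(f,c); free(c,d); drop(b,d); bind(b,d); drop(c,b)

1. bind(f,c)  →  {above(b,c), above(c,c), above(d,b), above(f,f), near(d), near(f), ready(b), ready(c), ready(d), ready(f)}
2. free(c,d)  →  {above(b,c), above(d,b), above(d,d), above(f,f), near(c), near(f), ready(b), ready(d), ready(f)}
3. drop(b,d)  →  {above(b,c), above(b,d), above(d,d), above(f,f), near(c), near(d), near(f), ready(b), ready(d), ready(f)}
4. bind(b,d)  →  {above(b,b), above(b,c), above(d,d), above(f,f), near(b), near(c), near(d), near(f), ready(b), ready(d), ready(f)}
5. drop(c,b)  →  {above(b,b), above(c,b), above(d,d), above(f,f), near(b), near(c), near(d), near(f), ready(b), ready(d), ready(f)}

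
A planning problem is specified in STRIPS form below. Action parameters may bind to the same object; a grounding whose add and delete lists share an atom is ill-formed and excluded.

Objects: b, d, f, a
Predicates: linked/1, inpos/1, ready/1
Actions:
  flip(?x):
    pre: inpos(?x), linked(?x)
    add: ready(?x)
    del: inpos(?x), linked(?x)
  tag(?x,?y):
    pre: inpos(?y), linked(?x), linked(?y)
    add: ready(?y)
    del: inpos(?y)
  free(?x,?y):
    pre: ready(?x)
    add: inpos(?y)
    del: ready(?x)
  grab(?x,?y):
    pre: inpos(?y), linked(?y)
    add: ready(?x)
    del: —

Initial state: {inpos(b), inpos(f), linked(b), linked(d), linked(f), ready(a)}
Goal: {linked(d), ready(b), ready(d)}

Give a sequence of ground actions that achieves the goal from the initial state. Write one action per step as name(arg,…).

1. flip(b)  →  {inpos(f), linked(d), linked(f), ready(a), ready(b)}
2. grab(d,f)  →  {inpos(f), linked(d), linked(f), ready(a), ready(b), ready(d)}

flip(b); grab(d,f)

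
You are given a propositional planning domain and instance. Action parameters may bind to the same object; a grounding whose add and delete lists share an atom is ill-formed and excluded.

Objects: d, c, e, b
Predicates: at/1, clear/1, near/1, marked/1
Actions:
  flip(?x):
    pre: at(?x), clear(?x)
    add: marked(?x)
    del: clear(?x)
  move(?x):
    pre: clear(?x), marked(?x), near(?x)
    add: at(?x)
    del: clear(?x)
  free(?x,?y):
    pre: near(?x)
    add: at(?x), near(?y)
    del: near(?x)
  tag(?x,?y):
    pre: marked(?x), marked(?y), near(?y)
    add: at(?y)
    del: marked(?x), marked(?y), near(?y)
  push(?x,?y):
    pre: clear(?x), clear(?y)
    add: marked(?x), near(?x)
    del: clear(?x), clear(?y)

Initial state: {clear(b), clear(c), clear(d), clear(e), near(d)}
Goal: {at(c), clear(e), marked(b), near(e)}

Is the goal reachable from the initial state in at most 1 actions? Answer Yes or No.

No

1. free(d,c)  →  {at(d), clear(b), clear(c), clear(d), clear(e), near(c)}
2. free(c,e)  →  {at(c), at(d), clear(b), clear(c), clear(d), clear(e), near(e)}
3. push(b,d)  →  {at(c), at(d), clear(c), clear(e), marked(b), near(b), near(e)}
optimal plan length = 3; 3 > 1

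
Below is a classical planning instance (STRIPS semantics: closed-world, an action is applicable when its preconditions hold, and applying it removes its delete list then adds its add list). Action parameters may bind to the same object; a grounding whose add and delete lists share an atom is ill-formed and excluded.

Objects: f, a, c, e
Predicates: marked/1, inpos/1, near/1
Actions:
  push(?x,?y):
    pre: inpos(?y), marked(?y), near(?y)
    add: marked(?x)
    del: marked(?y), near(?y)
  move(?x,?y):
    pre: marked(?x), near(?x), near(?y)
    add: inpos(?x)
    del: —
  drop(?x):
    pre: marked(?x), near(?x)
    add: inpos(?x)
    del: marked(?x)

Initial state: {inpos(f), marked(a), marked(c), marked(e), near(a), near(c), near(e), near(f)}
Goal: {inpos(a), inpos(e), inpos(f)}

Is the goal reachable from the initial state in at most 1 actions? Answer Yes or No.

No

1. move(a,f)  →  {inpos(a), inpos(f), marked(a), marked(c), marked(e), near(a), near(c), near(e), near(f)}
2. move(e,f)  →  {inpos(a), inpos(e), inpos(f), marked(a), marked(c), marked(e), near(a), near(c), near(e), near(f)}
optimal plan length = 2; 2 > 1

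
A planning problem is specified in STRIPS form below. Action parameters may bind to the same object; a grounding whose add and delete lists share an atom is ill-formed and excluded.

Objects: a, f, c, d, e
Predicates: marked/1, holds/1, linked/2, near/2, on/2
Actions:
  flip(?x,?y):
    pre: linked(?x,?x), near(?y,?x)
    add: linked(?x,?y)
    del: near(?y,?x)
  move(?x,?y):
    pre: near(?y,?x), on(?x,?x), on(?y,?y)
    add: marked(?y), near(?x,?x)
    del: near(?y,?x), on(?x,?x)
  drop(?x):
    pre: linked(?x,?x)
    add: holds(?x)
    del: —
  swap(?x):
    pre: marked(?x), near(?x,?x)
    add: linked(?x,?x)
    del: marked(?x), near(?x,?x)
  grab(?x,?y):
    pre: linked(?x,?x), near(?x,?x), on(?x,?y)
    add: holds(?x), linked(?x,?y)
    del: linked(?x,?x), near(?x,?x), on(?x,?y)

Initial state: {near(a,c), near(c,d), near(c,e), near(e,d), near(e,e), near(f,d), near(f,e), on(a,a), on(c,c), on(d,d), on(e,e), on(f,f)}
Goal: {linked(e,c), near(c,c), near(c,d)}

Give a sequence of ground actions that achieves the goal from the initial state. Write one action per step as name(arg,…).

1. move(c,a)  →  {marked(a), near(c,c), near(c,d), near(c,e), near(e,d), near(e,e), near(f,d), near(f,e), on(a,a), on(d,d), on(e,e), on(f,f)}
2. move(d,e)  →  {marked(a), marked(e), near(c,c), near(c,d), near(c,e), near(d,d), near(e,e), near(f,d), near(f,e), on(a,a), on(e,e), on(f,f)}
3. swap(e)  →  {linked(e,e), marked(a), near(c,c), near(c,d), near(c,e), near(d,d), near(f,d), near(f,e), on(a,a), on(e,e), on(f,f)}
4. flip(e,c)  →  {linked(e,c), linked(e,e), marked(a), near(c,c), near(c,d), near(d,d), near(f,d), near(f,e), on(a,a), on(e,e), on(f,f)}

move(c,a); move(d,e); swap(e); flip(e,c)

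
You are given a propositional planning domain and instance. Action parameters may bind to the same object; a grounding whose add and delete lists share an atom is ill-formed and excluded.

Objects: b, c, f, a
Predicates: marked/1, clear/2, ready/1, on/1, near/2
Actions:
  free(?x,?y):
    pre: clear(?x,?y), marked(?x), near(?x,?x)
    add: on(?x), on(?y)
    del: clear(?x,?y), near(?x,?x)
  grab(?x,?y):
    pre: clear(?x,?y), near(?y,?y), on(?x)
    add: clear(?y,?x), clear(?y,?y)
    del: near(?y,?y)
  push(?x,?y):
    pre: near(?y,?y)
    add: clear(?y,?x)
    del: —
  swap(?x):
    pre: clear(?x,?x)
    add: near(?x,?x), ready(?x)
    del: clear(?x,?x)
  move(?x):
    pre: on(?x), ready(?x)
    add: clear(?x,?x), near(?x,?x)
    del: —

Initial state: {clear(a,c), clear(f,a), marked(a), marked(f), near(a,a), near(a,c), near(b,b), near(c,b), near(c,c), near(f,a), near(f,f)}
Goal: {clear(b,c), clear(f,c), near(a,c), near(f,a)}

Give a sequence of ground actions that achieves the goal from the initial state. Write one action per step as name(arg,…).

push(c,b); push(c,f)

1. push(c,b)  →  {clear(a,c), clear(b,c), clear(f,a), marked(a), marked(f), near(a,a), near(a,c), near(b,b), near(c,b), near(c,c), near(f,a), near(f,f)}
2. push(c,f)  →  {clear(a,c), clear(b,c), clear(f,a), clear(f,c), marked(a), marked(f), near(a,a), near(a,c), near(b,b), near(c,b), near(c,c), near(f,a), near(f,f)}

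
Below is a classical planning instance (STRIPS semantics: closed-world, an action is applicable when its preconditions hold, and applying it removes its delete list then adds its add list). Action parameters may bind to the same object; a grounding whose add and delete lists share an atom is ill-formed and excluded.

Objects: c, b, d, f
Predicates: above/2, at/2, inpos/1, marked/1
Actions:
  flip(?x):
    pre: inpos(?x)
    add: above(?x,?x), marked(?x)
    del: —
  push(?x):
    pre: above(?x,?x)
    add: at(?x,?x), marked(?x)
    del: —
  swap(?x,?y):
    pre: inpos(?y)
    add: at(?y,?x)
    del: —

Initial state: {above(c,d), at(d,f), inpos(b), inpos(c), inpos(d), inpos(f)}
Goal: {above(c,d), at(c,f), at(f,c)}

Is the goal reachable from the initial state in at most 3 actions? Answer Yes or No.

1. swap(c,f)  →  {above(c,d), at(d,f), at(f,c), inpos(b), inpos(c), inpos(d), inpos(f)}
2. swap(f,c)  →  {above(c,d), at(c,f), at(d,f), at(f,c), inpos(b), inpos(c), inpos(d), inpos(f)}
optimal plan length = 2; 2 ≤ 3

Yes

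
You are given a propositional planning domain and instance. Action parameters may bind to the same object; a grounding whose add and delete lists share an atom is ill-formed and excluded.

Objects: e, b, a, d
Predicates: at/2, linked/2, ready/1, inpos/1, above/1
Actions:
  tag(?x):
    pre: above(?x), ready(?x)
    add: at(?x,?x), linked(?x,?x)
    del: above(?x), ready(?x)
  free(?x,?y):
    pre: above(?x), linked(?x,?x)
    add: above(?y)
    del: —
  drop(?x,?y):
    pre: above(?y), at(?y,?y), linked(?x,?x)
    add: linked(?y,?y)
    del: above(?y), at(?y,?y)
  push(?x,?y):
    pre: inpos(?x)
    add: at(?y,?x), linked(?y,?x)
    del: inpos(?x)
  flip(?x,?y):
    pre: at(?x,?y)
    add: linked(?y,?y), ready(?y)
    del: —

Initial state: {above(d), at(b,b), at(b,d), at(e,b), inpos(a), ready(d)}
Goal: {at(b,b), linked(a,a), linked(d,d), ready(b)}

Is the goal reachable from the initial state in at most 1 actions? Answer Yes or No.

No

1. tag(d)  →  {at(b,b), at(b,d), at(d,d), at(e,b), inpos(a), linked(d,d)}
2. push(a,a)  →  {at(a,a), at(b,b), at(b,d), at(d,d), at(e,b), linked(a,a), linked(d,d)}
3. flip(e,b)  →  {at(a,a), at(b,b), at(b,d), at(d,d), at(e,b), linked(a,a), linked(b,b), linked(d,d), ready(b)}
optimal plan length = 3; 3 > 1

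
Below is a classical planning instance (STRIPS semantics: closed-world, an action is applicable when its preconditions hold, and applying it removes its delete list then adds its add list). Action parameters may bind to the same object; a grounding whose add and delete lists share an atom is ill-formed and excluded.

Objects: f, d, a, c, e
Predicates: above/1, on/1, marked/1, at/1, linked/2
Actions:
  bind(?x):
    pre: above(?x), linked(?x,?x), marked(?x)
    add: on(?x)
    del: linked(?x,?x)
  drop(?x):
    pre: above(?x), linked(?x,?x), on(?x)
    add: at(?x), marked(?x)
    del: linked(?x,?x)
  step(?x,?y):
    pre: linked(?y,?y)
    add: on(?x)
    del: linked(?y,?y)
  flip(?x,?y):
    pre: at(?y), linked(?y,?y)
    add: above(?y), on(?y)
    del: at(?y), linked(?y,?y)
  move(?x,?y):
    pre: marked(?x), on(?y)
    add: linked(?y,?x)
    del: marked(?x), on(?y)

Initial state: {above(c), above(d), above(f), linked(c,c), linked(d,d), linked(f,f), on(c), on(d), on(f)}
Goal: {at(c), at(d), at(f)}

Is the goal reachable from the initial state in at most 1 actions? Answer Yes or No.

1. drop(f)  →  {above(c), above(d), above(f), at(f), linked(c,c), linked(d,d), marked(f), on(c), on(d), on(f)}
2. drop(d)  →  {above(c), above(d), above(f), at(d), at(f), linked(c,c), marked(d), marked(f), on(c), on(d), on(f)}
3. drop(c)  →  {above(c), above(d), above(f), at(c), at(d), at(f), marked(c), marked(d), marked(f), on(c), on(d), on(f)}
optimal plan length = 3; 3 > 1

No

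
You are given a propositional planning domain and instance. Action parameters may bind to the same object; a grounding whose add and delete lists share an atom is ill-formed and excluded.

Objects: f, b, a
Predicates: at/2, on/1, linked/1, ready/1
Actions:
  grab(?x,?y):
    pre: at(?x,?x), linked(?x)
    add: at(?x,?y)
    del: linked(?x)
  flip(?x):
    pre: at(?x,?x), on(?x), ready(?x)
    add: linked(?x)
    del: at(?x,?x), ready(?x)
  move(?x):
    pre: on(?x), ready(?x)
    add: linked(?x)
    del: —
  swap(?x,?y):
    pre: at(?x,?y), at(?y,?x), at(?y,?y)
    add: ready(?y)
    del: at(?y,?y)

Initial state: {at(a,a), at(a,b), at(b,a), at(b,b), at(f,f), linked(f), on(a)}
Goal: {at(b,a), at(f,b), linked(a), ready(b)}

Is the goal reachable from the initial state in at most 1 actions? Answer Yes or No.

1. grab(f,b)  →  {at(a,a), at(a,b), at(b,a), at(b,b), at(f,b), at(f,f), on(a)}
2. swap(b,b)  →  {at(a,a), at(a,b), at(b,a), at(f,b), at(f,f), on(a), ready(b)}
3. swap(b,a)  →  {at(a,b), at(b,a), at(f,b), at(f,f), on(a), ready(a), ready(b)}
4. move(a)  →  {at(a,b), at(b,a), at(f,b), at(f,f), linked(a), on(a), ready(a), ready(b)}
optimal plan length = 4; 4 > 1

No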